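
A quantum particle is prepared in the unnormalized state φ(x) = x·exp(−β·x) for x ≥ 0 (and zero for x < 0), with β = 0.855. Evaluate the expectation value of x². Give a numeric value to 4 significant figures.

4.104

⟨x²⟩ = ∫ x²·|φ|² dx / ∫|φ|² dx (integrals over the domain).
Every integrand reduces to terms xʲ·e^(−2βx) on [0, ∞); use ∫₀^∞ xʲ·e^(−2βx) dx = j!/(2β)^(j+1).
State is unnormalized: ∫|φ|² dx = 0.39998, and ∫φ*·x²·φ dx = 1.6415, so ⟨x²⟩ = 1.6415 / 0.39998.
⟨x²⟩ = 4.1038.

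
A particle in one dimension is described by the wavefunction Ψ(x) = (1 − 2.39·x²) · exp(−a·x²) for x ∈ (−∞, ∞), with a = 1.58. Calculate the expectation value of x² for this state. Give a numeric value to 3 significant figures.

0.206

⟨x²⟩ = ∫ x²·|Ψ|² dx / ∫|Ψ|² dx (integrals over the domain).
Expand each integrand as polynomial × e^(−2ax²) and use ∫x^(2j)·e^(−2ax²) dx = (2j−1)!!/(4a)^j · √(π/(2a)), odd powers → 0; here √(π/(2a)) = 0.99708.
State is unnormalized: ∫|Ψ|² dx = 0.67073, and ∫Ψ*·x²·Ψ dx = 0.13823, so ⟨x²⟩ = 0.13823 / 0.67073.
⟨x²⟩ = 0.20608.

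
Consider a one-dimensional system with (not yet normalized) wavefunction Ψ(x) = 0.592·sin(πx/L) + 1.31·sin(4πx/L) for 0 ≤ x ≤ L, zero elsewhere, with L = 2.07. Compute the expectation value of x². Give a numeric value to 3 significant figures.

⟨x²⟩ = ∫ x²·|Ψ|² dx / ∫|Ψ|² dx (integrals over the domain).
On 0 ≤ x ≤ L (j ≠ l): ∫sin²(jπx/L) dx = L/2, ∫sin(jπx/L)·sin(lπx/L) dx = 0; diagonal moments ∫x·sin²(jπx/L) dx = L²/4, ∫x²·sin²(jπx/L) dx = L³·(1/6 − 1/(4j²π²)); cross terms ∫x·sin(jπx/L)·sin(lπx/L) dx = 0 for j + l even and −4jlL²/(π²(j² − l²)²) for j + l odd, ∫x²·sin(jπx/L)·sin(lπx/L) dx = (−1)^(j+l)·4jlL³/(π²(j² − l²)²); higher powers the same way via product-to-sum and parts.
State is unnormalized: ∫|Ψ|² dx = 2.1389, and ∫Ψ*·x²·Ψ dx = 2.8530, so ⟨x²⟩ = 2.8530 / 2.1389.
⟨x²⟩ = 1.3339.

1.33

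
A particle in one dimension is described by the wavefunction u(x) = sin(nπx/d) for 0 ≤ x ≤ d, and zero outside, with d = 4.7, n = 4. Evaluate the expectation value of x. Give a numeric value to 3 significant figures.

⟨x⟩ = ∫ x·|u|² dx / ∫|u|² dx (integrals over the domain).
With sin²θ = (1 − cos2θ)/2 on 0 ≤ x ≤ d: ∫sin²(nπx/d) dx = d/2, ∫x·sin²(nπx/d) dx = d²/4, ∫x²·sin²(nπx/d) dx = d³·(1/6 − 1/(4n²π²)); higher powers xᵏ the same way, integrating xᵏ·cos(2nπx/d) by parts.
State is unnormalized: ∫|u|² dx = 2.3500, and ∫u*·x·u dx = 5.5225, so ⟨x⟩ = 5.5225 / 2.3500.
⟨x⟩ = 2.3500.

2.35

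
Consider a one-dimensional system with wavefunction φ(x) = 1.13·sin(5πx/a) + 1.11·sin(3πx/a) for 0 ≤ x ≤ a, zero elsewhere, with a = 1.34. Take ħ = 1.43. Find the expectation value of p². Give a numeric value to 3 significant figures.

p² φ = −ħ² d²φ/dx²; ⟨p²⟩ = −ħ² ∫ φ*·φ'' dx / ∫|φ|² dx.
d²/dx² sin(jπx/a) = −(jπ/a)²·sin(jπx/a); on 0 ≤ x ≤ a, ∫sin²(jπx/a) dx = a/2 and ∫sin(jπx/a)·sin(lπx/a) dx = 0 for j ≠ l, so only diagonal terms survive in ∫|φ|² and ∫φ·φ″; ∫φ·φ′ dx = [φ²/2] between the walls = 0.
State is unnormalized: ∫|φ|² dx = 1.6810, and ∫φ*·(−ħ² φ'') dx = 323.91, so ⟨p²⟩ = 323.91 / 1.6810.
⟨p²⟩ = 192.68.

193.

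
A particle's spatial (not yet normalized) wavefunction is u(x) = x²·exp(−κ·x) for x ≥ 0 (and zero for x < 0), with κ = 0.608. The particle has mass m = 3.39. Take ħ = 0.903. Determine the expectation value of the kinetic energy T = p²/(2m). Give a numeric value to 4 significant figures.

T = −(ħ²/2m) d²/dx², so ⟨T⟩ = −(ħ²/2m) ∫ u*·u'' dx / ∫|u|² dx; with m = 3.39.
Differentiate x²·exp(−κ·x) with the product rule; every integrand then reduces to terms xʲ·e^(−2κx) on [0, ∞), with ∫₀^∞ xʲ·e^(−2κx) dx = j!/(2κ)^(j+1).
State is unnormalized: ∫|u|² dx = 9.0270, and ∫u*·(−ħ²/2m · u'') dx = 0.13378, so ⟨T⟩ = 0.13378 / 9.0270.
⟨T⟩ = 0.014819.

0.01482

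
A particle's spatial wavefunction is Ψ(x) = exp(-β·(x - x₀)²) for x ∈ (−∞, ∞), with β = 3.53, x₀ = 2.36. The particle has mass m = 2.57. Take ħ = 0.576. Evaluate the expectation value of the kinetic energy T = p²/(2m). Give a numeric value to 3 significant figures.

0.228

T = −(ħ²/2m) d²/dx², so ⟨T⟩ = −(ħ²/2m) ∫ Ψ*·Ψ'' dx / ∫|Ψ|² dx; with m = 2.57.
Gaussian moments (u = x − x₀): ∫u^(2j)·e^(−2βu²) du = (2j−1)!!/(4β)^j · √(π/(2β)), odd powers integrate to 0; here √(π/(2β)) = 0.66707. Derivatives: d/dx e^(−βu²) = −2βu·e^(−βu²), d²/dx² e^(−βu²) = (4β²u² − 2β)·e^(−βu²).
State is unnormalized: ∫|Ψ|² dx = 0.66707, and ∫Ψ*·(−ħ²/2m · Ψ'') dx = 0.15199, so ⟨T⟩ = 0.15199 / 0.66707.
⟨T⟩ = 0.22785.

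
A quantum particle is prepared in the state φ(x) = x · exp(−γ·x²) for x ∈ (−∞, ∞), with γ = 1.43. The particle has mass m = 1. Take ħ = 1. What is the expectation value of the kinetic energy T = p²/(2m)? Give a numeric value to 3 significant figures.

2.15

T = −(ħ²/2m) d²/dx², so ⟨T⟩ = −(ħ²/2m) ∫ φ*·φ'' dx / ∫|φ|² dx; with m = 1.
Expand each integrand as polynomial × e^(−2γx²) and use ∫x^(2j)·e^(−2γx²) dx = (2j−1)!!/(4γ)^j · √(π/(2γ)), odd powers → 0; here √(π/(2γ)) = 1.0481. Differentiate with the product rule, d/dx e^(−γx²) = −2γx·e^(−γx²).
State is unnormalized: ∫|φ|² dx = 0.18323, and ∫φ*·(−ħ²/2m · φ'') dx = 0.39303, so ⟨T⟩ = 0.39303 / 0.18323.
⟨T⟩ = 2.1450.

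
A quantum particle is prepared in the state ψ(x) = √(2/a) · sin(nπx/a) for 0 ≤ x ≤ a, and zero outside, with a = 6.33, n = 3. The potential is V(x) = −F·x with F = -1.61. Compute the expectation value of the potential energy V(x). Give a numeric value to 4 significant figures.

⟨V⟩ = ∫ V(x)·|ψ|² dx.
With sin²θ = (1 − cos2θ)/2 on 0 ≤ x ≤ a: ∫sin²(nπx/a) dx = a/2, ∫x·sin²(nπx/a) dx = a²/4, ∫x²·sin²(nπx/a) dx = a³·(1/6 − 1/(4n²π²)); higher powers xᵏ the same way, integrating xᵏ·cos(2nπx/a) by parts.
⟨V⟩ = 5.0957.

5.096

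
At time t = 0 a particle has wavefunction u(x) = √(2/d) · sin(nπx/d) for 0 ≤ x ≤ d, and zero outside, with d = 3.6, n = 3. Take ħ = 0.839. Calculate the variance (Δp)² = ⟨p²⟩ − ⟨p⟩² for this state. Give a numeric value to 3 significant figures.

4.82

Compute ⟨p⟩ and ⟨p²⟩ separately; (Δp)² = ⟨p²⟩ − ⟨p⟩².
d/dx sin(nπx/d) = (nπ/d)·cos(nπx/d) and d²/dx² sin(nπx/d) = −(nπ/d)²·sin(nπx/d); on 0 ≤ x ≤ d, ∫sin²(nπx/d) dx = d/2 and ∫sin(nπx/d)·cos(nπx/d) dx = 0.
⟨p⟩ = 0.0000 and ⟨p²⟩ = 4.8246.
(Δp)² = 4.8246 − (0.0000)² = 4.8246.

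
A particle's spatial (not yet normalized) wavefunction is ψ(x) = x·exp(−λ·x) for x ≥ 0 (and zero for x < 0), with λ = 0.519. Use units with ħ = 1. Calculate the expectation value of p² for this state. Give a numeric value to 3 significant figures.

0.269

p² ψ = −ħ² d²ψ/dx²; ⟨p²⟩ = −ħ² ∫ ψ*·ψ'' dx / ∫|ψ|² dx.
Differentiate x·exp(−λ·x) with the product rule; every integrand then reduces to terms xʲ·e^(−2λx) on [0, ∞), with ∫₀^∞ xʲ·e^(−2λx) dx = j!/(2λ)^(j+1).
State is unnormalized: ∫|ψ|² dx = 1.7883, and ∫ψ*·(−ħ² ψ'') dx = 0.48170, so ⟨p²⟩ = 0.48170 / 1.7883.
⟨p²⟩ = 0.26936.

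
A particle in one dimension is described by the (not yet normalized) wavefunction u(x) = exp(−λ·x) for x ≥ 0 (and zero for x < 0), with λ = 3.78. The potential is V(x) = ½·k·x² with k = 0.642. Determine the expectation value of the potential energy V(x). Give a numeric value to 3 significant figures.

0.0112

⟨V⟩ = ∫ V(x)·|u|² dx / ∫|u|² dx.
Every integrand reduces to terms xʲ·e^(−2λx) on [0, ∞); use ∫₀^∞ xʲ·e^(−2λx) dx = j!/(2λ)^(j+1).
State is unnormalized: ∫|u|² dx = 0.13228, and ∫u*·V(x)·u dx = 0.0014858, so ⟨V⟩ = 0.0014858 / 0.13228.
⟨V⟩ = 0.011233.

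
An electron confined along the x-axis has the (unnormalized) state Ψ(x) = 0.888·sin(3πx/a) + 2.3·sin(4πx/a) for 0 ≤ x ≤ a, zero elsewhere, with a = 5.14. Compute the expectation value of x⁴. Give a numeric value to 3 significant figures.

⟨x⁴⟩ = ∫ x⁴·|Ψ|² dx / ∫|Ψ|² dx (integrals over the domain).
On 0 ≤ x ≤ a (j ≠ l): ∫sin²(jπx/a) dx = a/2, ∫sin(jπx/a)·sin(lπx/a) dx = 0; diagonal moments ∫x·sin²(jπx/a) dx = a²/4, ∫x²·sin²(jπx/a) dx = a³·(1/6 − 1/(4j²π²)); cross terms ∫x·sin(jπx/a)·sin(lπx/a) dx = 0 for j + l even and −4jla²/(π²(j² − l²)²) for j + l odd, ∫x²·sin(jπx/a)·sin(lπx/a) dx = (−1)^(j+l)·4jla³/(π²(j² − l²)²); higher powers the same way via product-to-sum and parts.
State is unnormalized: ∫|Ψ|² dx = 15.622, and ∫Ψ*·x⁴·Ψ dx = 1001.1, so ⟨x⁴⟩ = 1001.1 / 15.622.
⟨x⁴⟩ = 64.085.

64.1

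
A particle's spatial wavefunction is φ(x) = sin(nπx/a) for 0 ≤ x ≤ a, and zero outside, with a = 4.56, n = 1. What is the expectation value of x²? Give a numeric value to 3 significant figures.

⟨x²⟩ = ∫ x²·|φ|² dx / ∫|φ|² dx (integrals over the domain).
With sin²θ = (1 − cos2θ)/2 on 0 ≤ x ≤ a: ∫sin²(nπx/a) dx = a/2, ∫x·sin²(nπx/a) dx = a²/4, ∫x²·sin²(nπx/a) dx = a³·(1/6 − 1/(4n²π²)); higher powers xᵏ the same way, integrating xᵏ·cos(2nπx/a) by parts.
State is unnormalized: ∫|φ|² dx = 2.2800, and ∫φ*·x²·φ dx = 13.401, so ⟨x²⟩ = 13.401 / 2.2800.
⟨x²⟩ = 5.8778.

5.88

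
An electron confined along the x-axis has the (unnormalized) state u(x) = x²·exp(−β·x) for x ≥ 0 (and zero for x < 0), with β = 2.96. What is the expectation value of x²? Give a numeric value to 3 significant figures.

⟨x²⟩ = ∫ x²·|u|² dx / ∫|u|² dx (integrals over the domain).
Every integrand reduces to terms xʲ·e^(−2βx) on [0, ∞); use ∫₀^∞ xʲ·e^(−2βx) dx = j!/(2β)^(j+1).
State is unnormalized: ∫|u|² dx = 0.0033007, and ∫u*·x²·u dx = 0.0028254, so ⟨x²⟩ = 0.0028254 / 0.0033007.
⟨x²⟩ = 0.85601.

0.856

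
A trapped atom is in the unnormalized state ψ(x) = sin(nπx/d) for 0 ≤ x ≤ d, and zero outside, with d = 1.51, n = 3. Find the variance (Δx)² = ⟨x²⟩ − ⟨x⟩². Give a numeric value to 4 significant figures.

Compute ⟨x⟩ and ⟨x²⟩ separately, then (Δx)² = ⟨x²⟩ − ⟨x⟩².
With sin²θ = (1 − cos2θ)/2 on 0 ≤ x ≤ d: ∫sin²(nπx/d) dx = d/2, ∫x·sin²(nπx/d) dx = d²/4, ∫x²·sin²(nπx/d) dx = d³·(1/6 − 1/(4n²π²)); higher powers xᵏ the same way, integrating xᵏ·cos(2nπx/d) by parts.
Normalization: ∫|ψ|² dx = 0.75500.
⟨x⟩ = 0.75500 and ⟨x²⟩ = 0.74720.
(Δx)² = 0.74720 − (0.75500)² = 0.17717.

0.1772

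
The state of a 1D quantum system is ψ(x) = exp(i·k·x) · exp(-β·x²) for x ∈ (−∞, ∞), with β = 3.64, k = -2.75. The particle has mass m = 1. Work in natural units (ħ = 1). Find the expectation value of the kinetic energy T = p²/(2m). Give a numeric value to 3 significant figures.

T = −(ħ²/2m) d²/dx², so ⟨T⟩ = −(ħ²/2m) ∫ ψ*·ψ'' dx / ∫|ψ|² dx; with m = 1.
Gaussian moments: ∫x^(2j)·e^(−2βx²) dx = (2j−1)!!/(4β)^j · √(π/(2β)), odd powers integrate to 0; here √(π/(2β)) = 0.65692. Derivatives: ψ′ = (ik − 2βx)·ψ, ψ″ = ((ik − 2βx)² − 2β)·ψ; the odd-in-x pieces drop out.
State is unnormalized: ∫|ψ|² dx = 0.65692, and ∫ψ*·(−ħ²/2m · ψ'') dx = 3.6795, so ⟨T⟩ = 3.6795 / 0.65692.
⟨T⟩ = 5.6013.

5.60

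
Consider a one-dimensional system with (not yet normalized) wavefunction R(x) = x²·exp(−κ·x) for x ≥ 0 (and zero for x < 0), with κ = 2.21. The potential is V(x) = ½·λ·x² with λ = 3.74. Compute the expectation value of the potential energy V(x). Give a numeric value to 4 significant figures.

2.872

⟨V⟩ = ∫ V(x)·|R|² dx / ∫|R|² dx.
Every integrand reduces to terms xʲ·e^(−2κx) on [0, ∞); use ∫₀^∞ xʲ·e^(−2κx) dx = j!/(2κ)^(j+1).
State is unnormalized: ∫|R|² dx = 0.014227, and ∫R*·V(x)·R dx = 0.040852, so ⟨V⟩ = 0.040852 / 0.014227.
⟨V⟩ = 2.8716.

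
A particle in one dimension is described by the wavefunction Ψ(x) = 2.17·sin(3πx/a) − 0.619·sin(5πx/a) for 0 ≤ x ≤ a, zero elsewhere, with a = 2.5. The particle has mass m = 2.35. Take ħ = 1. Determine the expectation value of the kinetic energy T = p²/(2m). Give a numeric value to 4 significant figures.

T = −(ħ²/2m) d²/dx², so ⟨T⟩ = −(ħ²/2m) ∫ Ψ*·Ψ'' dx / ∫|Ψ|² dx; with m = 2.35.
d²/dx² sin(jπx/a) = −(jπ/a)²·sin(jπx/a); on 0 ≤ x ≤ a, ∫sin²(jπx/a) dx = a/2 and ∫sin(jπx/a)·sin(lπx/a) dx = 0 for j ≠ l, so only diagonal terms survive in ∫|Ψ|² and ∫Ψ·Ψ″; ∫Ψ·Ψ′ dx = [Ψ²/2] between the walls = 0.
State is unnormalized: ∫|Ψ|² dx = 6.3651, and ∫Ψ*·(−ħ²/2m · Ψ'') dx = 21.822, so ⟨T⟩ = 21.822 / 6.3651.
⟨T⟩ = 3.4284.

3.428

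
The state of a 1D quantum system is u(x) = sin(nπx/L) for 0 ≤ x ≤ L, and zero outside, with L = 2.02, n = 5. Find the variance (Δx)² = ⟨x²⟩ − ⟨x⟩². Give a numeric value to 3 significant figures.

Compute ⟨x⟩ and ⟨x²⟩ separately, then (Δx)² = ⟨x²⟩ − ⟨x⟩².
With sin²θ = (1 − cos2θ)/2 on 0 ≤ x ≤ L: ∫sin²(nπx/L) dx = L/2, ∫x·sin²(nπx/L) dx = L²/4, ∫x²·sin²(nπx/L) dx = L³·(1/6 − 1/(4n²π²)); higher powers xᵏ the same way, integrating xᵏ·cos(2nπx/L) by parts.
Normalization: ∫|u|² dx = 1.0100.
⟨x⟩ = 1.0100 and ⟨x²⟩ = 1.3519.
(Δx)² = 1.3519 − (1.0100)² = 0.33176.

0.332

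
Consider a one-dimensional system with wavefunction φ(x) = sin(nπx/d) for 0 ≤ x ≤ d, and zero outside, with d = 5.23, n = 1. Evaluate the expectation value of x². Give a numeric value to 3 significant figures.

⟨x²⟩ = ∫ x²·|φ|² dx / ∫|φ|² dx (integrals over the domain).
With sin²θ = (1 − cos2θ)/2 on 0 ≤ x ≤ d: ∫sin²(nπx/d) dx = d/2, ∫x·sin²(nπx/d) dx = d²/4, ∫x²·sin²(nπx/d) dx = d³·(1/6 − 1/(4n²π²)); higher powers xᵏ the same way, integrating xᵏ·cos(2nπx/d) by parts.
State is unnormalized: ∫|φ|² dx = 2.6150, and ∫φ*·x²·φ dx = 20.219, so ⟨x²⟩ = 20.219 / 2.6150.
⟨x²⟩ = 7.7319.

7.73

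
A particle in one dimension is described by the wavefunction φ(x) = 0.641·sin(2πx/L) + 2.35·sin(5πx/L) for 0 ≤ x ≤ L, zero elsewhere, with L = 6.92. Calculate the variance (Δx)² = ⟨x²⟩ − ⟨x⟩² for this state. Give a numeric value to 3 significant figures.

Compute ⟨x⟩ and ⟨x²⟩ separately, then (Δx)² = ⟨x²⟩ − ⟨x⟩².
On 0 ≤ x ≤ L (j ≠ l): ∫sin²(jπx/L) dx = L/2, ∫sin(jπx/L)·sin(lπx/L) dx = 0; diagonal moments ∫x·sin²(jπx/L) dx = L²/4, ∫x²·sin²(jπx/L) dx = L³·(1/6 − 1/(4j²π²)); cross terms ∫x·sin(jπx/L)·sin(lπx/L) dx = 0 for j + l even and −4jlL²/(π²(j² − l²)²) for j + l odd, ∫x²·sin(jπx/L)·sin(lπx/L) dx = (−1)^(j+l)·4jlL³/(π²(j² − l²)²); higher powers the same way via product-to-sum and parts.
Normalization: ∫|φ|² dx = 20.529.
⟨x⟩ = 3.3954 and ⟨x²⟩ = 15.383.
(Δx)² = 15.383 − (3.3954)² = 3.8540.

3.85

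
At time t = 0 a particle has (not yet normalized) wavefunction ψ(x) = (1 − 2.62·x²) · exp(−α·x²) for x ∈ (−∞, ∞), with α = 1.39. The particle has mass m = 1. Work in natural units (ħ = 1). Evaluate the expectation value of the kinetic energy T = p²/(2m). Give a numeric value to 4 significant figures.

T = −(ħ²/2m) d²/dx², so ⟨T⟩ = −(ħ²/2m) ∫ ψ*·ψ'' dx / ∫|ψ|² dx; with m = 1.
Expand each integrand as polynomial × e^(−2αx²) and use ∫x^(2j)·e^(−2αx²) dx = (2j−1)!!/(4α)^j · √(π/(2α)), odd powers → 0; here √(π/(2α)) = 1.0630. Differentiate with the product rule, d/dx e^(−αx²) = −2αx·e^(−αx²).
State is unnormalized: ∫|ψ|² dx = 0.76934, and ∫ψ*·(−ħ²/2m · ψ'') dx = 2.5835, so ⟨T⟩ = 2.5835 / 0.76934.
⟨T⟩ = 3.3581.

3.358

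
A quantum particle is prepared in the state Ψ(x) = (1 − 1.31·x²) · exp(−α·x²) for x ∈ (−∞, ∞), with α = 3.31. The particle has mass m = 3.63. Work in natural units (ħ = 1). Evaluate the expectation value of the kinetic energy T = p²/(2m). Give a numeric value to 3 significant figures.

T = −(ħ²/2m) d²/dx², so ⟨T⟩ = −(ħ²/2m) ∫ Ψ*·Ψ'' dx / ∫|Ψ|² dx; with m = 3.63.
Expand each integrand as polynomial × e^(−2αx²) and use ∫x^(2j)·e^(−2αx²) dx = (2j−1)!!/(4α)^j · √(π/(2α)), odd powers → 0; here √(π/(2α)) = 0.68888. Differentiate with the product rule, d/dx e^(−αx²) = −2αx·e^(−αx²).
State is unnormalized: ∫|Ψ|² dx = 0.57280, and ∫Ψ*·(−ħ²/2m · Ψ'') dx = 0.39775, so ⟨T⟩ = 0.39775 / 0.57280.
⟨T⟩ = 0.69441.

0.694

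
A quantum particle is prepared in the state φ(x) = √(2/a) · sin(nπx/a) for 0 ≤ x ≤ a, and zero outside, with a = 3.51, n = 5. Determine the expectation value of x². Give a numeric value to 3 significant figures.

4.08

⟨x²⟩ = ∫ x²·|φ|² dx (integrals over the domain).
With sin²θ = (1 − cos2θ)/2 on 0 ≤ x ≤ a: ∫sin²(nπx/a) dx = a/2, ∫x·sin²(nπx/a) dx = a²/4, ∫x²·sin²(nπx/a) dx = a³·(1/6 − 1/(4n²π²)); higher powers xᵏ the same way, integrating xᵏ·cos(2nπx/a) by parts.
⟨x²⟩ = 4.0817.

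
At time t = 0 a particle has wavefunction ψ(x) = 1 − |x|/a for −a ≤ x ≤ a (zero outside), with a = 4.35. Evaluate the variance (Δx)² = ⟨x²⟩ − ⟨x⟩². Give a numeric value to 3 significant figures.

1.89

Compute ⟨x⟩ and ⟨x²⟩ separately, then (Δx)² = ⟨x²⟩ − ⟨x⟩².
ψ is even, so ∫ over [−a, a] = 2∫₀ᵃ with ψ = 1 − x/a there: ∫₀ᵃ (1 − x/a)² dx = a/3, ∫₀ᵃ x²(1 − x/a)² dx = a³/30, ∫₀ᵃ x⁴(1 − x/a)² dx = a⁵/105.
Normalization: ∫|ψ|² dx = 2.9000.
⟨x⟩ = 0.0000 and ⟨x²⟩ = 1.8923.
(Δx)² = 1.8923 − (0.0000)² = 1.8923.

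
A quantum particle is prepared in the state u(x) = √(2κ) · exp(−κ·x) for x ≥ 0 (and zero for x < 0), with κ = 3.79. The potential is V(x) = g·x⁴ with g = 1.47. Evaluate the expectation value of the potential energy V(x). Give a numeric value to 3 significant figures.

⟨V⟩ = ∫ V(x)·|u|² dx.
Every integrand reduces to terms xʲ·e^(−2κx) on [0, ∞); use ∫₀^∞ xʲ·e^(−2κx) dx = j!/(2κ)^(j+1).
⟨V⟩ = 0.010687.

0.0107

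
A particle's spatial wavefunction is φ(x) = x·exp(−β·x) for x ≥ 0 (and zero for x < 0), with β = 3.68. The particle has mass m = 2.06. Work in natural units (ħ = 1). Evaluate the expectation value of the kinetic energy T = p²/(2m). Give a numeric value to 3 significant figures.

3.29

T = −(ħ²/2m) d²/dx², so ⟨T⟩ = −(ħ²/2m) ∫ φ*·φ'' dx / ∫|φ|² dx; with m = 2.06.
Differentiate x·exp(−β·x) with the product rule; every integrand then reduces to terms xʲ·e^(−2βx) on [0, ∞), with ∫₀^∞ xʲ·e^(−2βx) dx = j!/(2β)^(j+1).
State is unnormalized: ∫|φ|² dx = 0.0050165, and ∫φ*·(−ħ²/2m · φ'') dx = 0.016489, so ⟨T⟩ = 0.016489 / 0.0050165.
⟨T⟩ = 3.2870.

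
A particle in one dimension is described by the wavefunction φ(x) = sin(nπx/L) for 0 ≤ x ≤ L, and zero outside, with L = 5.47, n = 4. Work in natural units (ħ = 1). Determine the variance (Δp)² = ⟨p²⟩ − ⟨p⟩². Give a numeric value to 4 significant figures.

Compute ⟨p⟩ and ⟨p²⟩ separately; (Δp)² = ⟨p²⟩ − ⟨p⟩².
d/dx sin(nπx/L) = (nπ/L)·cos(nπx/L) and d²/dx² sin(nπx/L) = −(nπ/L)²·sin(nπx/L); on 0 ≤ x ≤ L, ∫sin²(nπx/L) dx = L/2 and ∫sin(nπx/L)·cos(nπx/L) dx = 0.
Normalization: ∫|φ|² dx = 2.7350.
⟨p⟩ = 0.0000 and ⟨p²⟩ = 5.2777.
(Δp)² = 5.2777 − (0.0000)² = 5.2777.

5.278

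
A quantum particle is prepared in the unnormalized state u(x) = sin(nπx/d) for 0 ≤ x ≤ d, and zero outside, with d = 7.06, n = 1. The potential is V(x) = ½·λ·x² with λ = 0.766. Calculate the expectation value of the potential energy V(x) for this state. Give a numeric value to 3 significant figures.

5.40

⟨V⟩ = ∫ V(x)·|u|² dx / ∫|u|² dx.
With sin²θ = (1 − cos2θ)/2 on 0 ≤ x ≤ d: ∫sin²(nπx/d) dx = d/2, ∫x·sin²(nπx/d) dx = d²/4, ∫x²·sin²(nπx/d) dx = d³·(1/6 − 1/(4n²π²)); higher powers xᵏ the same way, integrating xᵏ·cos(2nπx/d) by parts.
State is unnormalized: ∫|u|² dx = 3.5300, and ∫u*·V(x)·u dx = 19.049, so ⟨V⟩ = 19.049 / 3.5300.
⟨V⟩ = 5.3963.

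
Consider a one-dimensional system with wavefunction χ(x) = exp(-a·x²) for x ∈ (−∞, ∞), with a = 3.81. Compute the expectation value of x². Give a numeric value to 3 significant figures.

⟨x²⟩ = ∫ x²·|χ|² dx / ∫|χ|² dx (integrals over the domain).
Gaussian moments: ∫x^(2j)·e^(−2ax²) dx = (2j−1)!!/(4a)^j · √(π/(2a)), odd powers integrate to 0; here √(π/(2a)) = 0.64209.
State is unnormalized: ∫|χ|² dx = 0.64209, and ∫χ*·x²·χ dx = 0.042132, so ⟨x²⟩ = 0.042132 / 0.64209.
⟨x²⟩ = 0.065617.

0.0656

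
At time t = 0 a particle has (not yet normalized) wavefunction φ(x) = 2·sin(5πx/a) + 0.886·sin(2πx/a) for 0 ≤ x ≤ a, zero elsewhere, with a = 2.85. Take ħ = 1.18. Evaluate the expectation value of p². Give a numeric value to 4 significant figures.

36.47

p² φ = −ħ² d²φ/dx²; ⟨p²⟩ = −ħ² ∫ φ*·φ'' dx / ∫|φ|² dx.
d²/dx² sin(jπx/a) = −(jπ/a)²·sin(jπx/a); on 0 ≤ x ≤ a, ∫sin²(jπx/a) dx = a/2 and ∫sin(jπx/a)·sin(lπx/a) dx = 0 for j ≠ l, so only diagonal terms survive in ∫|φ|² and ∫φ·φ″; ∫φ·φ′ dx = [φ²/2] between the walls = 0.
State is unnormalized: ∫|φ|² dx = 6.8186, and ∫φ*·(−ħ² φ'') dx = 248.67, so ⟨p²⟩ = 248.67 / 6.8186.
⟨p²⟩ = 36.469.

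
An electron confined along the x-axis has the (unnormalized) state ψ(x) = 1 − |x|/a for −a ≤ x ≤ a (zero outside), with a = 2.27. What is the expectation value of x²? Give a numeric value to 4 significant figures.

⟨x²⟩ = ∫ x²·|ψ|² dx / ∫|ψ|² dx (integrals over the domain).
ψ is even, so ∫ over [−a, a] = 2∫₀ᵃ with ψ = 1 − x/a there: ∫₀ᵃ (1 − x/a)² dx = a/3, ∫₀ᵃ x²(1 − x/a)² dx = a³/30, ∫₀ᵃ x⁴(1 − x/a)² dx = a⁵/105.
State is unnormalized: ∫|ψ|² dx = 1.5133, and ∫ψ*·x²·ψ dx = 0.77981, so ⟨x²⟩ = 0.77981 / 1.5133.
⟨x²⟩ = 0.51529.

0.5153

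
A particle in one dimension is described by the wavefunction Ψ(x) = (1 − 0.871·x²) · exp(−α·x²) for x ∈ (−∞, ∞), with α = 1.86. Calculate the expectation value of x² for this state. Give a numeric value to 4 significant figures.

⟨x²⟩ = ∫ x²·|Ψ|² dx / ∫|Ψ|² dx (integrals over the domain).
Expand each integrand as polynomial × e^(−2αx²) and use ∫x^(2j)·e^(−2αx²) dx = (2j−1)!!/(4α)^j · √(π/(2α)), odd powers → 0; here √(π/(2α)) = 0.91897.
State is unnormalized: ∫|Ψ|² dx = 0.74159, and ∫Ψ*·x²·Ψ dx = 0.062149, so ⟨x²⟩ = 0.062149 / 0.74159.
⟨x²⟩ = 0.083806.

0.08381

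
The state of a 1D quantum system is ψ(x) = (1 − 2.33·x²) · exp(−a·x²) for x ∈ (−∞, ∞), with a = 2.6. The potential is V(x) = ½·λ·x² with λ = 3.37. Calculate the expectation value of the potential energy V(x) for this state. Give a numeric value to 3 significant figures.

⟨V⟩ = ∫ V(x)·|ψ|² dx / ∫|ψ|² dx.
Expand each integrand as polynomial × e^(−2ax²) and use ∫x^(2j)·e^(−2ax²) dx = (2j−1)!!/(4a)^j · √(π/(2a)), odd powers → 0; here √(π/(2a)) = 0.77727.
State is unnormalized: ∫|ψ|² dx = 0.54604, and ∫ψ*·V(x)·ψ dx = 0.051465, so ⟨V⟩ = 0.051465 / 0.54604.
⟨V⟩ = 0.094252.

0.0943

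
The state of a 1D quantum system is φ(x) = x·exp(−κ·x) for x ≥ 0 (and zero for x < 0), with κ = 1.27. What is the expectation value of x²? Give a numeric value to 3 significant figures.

1.86

⟨x²⟩ = ∫ x²·|φ|² dx / ∫|φ|² dx (integrals over the domain).
Every integrand reduces to terms xʲ·e^(−2κx) on [0, ∞); use ∫₀^∞ xʲ·e^(−2κx) dx = j!/(2κ)^(j+1).
State is unnormalized: ∫|φ|² dx = 0.12205, and ∫φ*·x²·φ dx = 0.22701, so ⟨x²⟩ = 0.22701 / 0.12205.
⟨x²⟩ = 1.8600.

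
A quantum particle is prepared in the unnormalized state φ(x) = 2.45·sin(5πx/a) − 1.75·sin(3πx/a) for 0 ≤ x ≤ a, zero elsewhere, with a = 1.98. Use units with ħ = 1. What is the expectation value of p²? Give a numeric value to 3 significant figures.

p² φ = −ħ² d²φ/dx²; ⟨p²⟩ = −ħ² ∫ φ*·φ'' dx / ∫|φ|² dx.
d²/dx² sin(jπx/a) = −(jπ/a)²·sin(jπx/a); on 0 ≤ x ≤ a, ∫sin²(jπx/a) dx = a/2 and ∫sin(jπx/a)·sin(lπx/a) dx = 0 for j ≠ l, so only diagonal terms survive in ∫|φ|² and ∫φ·φ″; ∫φ·φ′ dx = [φ²/2] between the walls = 0.
State is unnormalized: ∫|φ|² dx = 8.9744, and ∫φ*·(−ħ² φ'') dx = 442.70, so ⟨p²⟩ = 442.70 / 8.9744.
⟨p²⟩ = 49.329.

49.3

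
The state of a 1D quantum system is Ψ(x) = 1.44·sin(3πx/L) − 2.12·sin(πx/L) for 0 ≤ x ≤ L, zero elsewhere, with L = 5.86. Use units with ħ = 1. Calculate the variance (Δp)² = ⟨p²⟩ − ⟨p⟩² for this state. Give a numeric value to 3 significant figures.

1.01

Compute ⟨p⟩ and ⟨p²⟩ separately; (Δp)² = ⟨p²⟩ − ⟨p⟩².
d²/dx² sin(jπx/L) = −(jπ/L)²·sin(jπx/L); on 0 ≤ x ≤ L, ∫sin²(jπx/L) dx = L/2 and ∫sin(jπx/L)·sin(lπx/L) dx = 0 for j ≠ l, so only diagonal terms survive in ∫|Ψ|² and ∫Ψ·Ψ″; ∫Ψ·Ψ′ dx = [Ψ²/2] between the walls = 0.
Normalization: ∫|Ψ|² dx = 19.244.
⟨p⟩ = 0.0000 and ⟨p²⟩ = 1.0133.
(Δp)² = 1.0133 − (0.0000)² = 1.0133.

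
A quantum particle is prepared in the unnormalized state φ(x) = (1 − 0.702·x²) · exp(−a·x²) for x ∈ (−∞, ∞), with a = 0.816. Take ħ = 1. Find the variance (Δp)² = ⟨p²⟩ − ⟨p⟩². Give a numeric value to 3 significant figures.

2.02

Compute ⟨p⟩ and ⟨p²⟩ separately; (Δp)² = ⟨p²⟩ − ⟨p⟩².
Expand each integrand as polynomial × e^(−2ax²) and use ∫x^(2j)·e^(−2ax²) dx = (2j−1)!!/(4a)^j · √(π/(2a)), odd powers → 0; here √(π/(2a)) = 1.3874. Differentiate with the product rule, d/dx e^(−ax²) = −2ax·e^(−ax²).
Normalization: ∫|φ|² dx = 0.98317.
⟨p⟩ = 0.0000 and ⟨p²⟩ = 2.0197.
(Δp)² = 2.0197 − (0.0000)² = 2.0197.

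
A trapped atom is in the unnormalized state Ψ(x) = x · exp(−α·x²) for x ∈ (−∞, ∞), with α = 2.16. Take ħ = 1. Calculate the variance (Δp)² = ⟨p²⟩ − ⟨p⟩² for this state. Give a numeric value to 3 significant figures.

Compute ⟨p⟩ and ⟨p²⟩ separately; (Δp)² = ⟨p²⟩ − ⟨p⟩².
Expand each integrand as polynomial × e^(−2αx²) and use ∫x^(2j)·e^(−2αx²) dx = (2j−1)!!/(4α)^j · √(π/(2α)), odd powers → 0; here √(π/(2α)) = 0.85277. Differentiate with the product rule, d/dx e^(−αx²) = −2αx·e^(−αx²).
Normalization: ∫|Ψ|² dx = 0.098700.
⟨p⟩ = 0.0000 and ⟨p²⟩ = 6.4800.
(Δp)² = 6.4800 − (0.0000)² = 6.4800.

6.48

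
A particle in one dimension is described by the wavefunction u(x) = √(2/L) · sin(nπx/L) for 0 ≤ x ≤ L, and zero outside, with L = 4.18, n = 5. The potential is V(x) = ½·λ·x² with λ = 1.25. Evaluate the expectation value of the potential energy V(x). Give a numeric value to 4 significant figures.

⟨V⟩ = ∫ V(x)·|u|² dx.
With sin²θ = (1 − cos2θ)/2 on 0 ≤ x ≤ L: ∫sin²(nπx/L) dx = L/2, ∫x·sin²(nπx/L) dx = L²/4, ∫x²·sin²(nπx/L) dx = L³·(1/6 − 1/(4n²π²)); higher powers xᵏ the same way, integrating xᵏ·cos(2nπx/L) by parts.
⟨V⟩ = 3.6180.

3.618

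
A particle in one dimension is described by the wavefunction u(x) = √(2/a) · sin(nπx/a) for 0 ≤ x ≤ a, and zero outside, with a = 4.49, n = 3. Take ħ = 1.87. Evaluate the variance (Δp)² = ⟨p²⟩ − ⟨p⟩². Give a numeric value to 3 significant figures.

Compute ⟨p⟩ and ⟨p²⟩ separately; (Δp)² = ⟨p²⟩ − ⟨p⟩².
d/dx sin(nπx/a) = (nπ/a)·cos(nπx/a) and d²/dx² sin(nπx/a) = −(nπ/a)²·sin(nπx/a); on 0 ≤ x ≤ a, ∫sin²(nπx/a) dx = a/2 and ∫sin(nπx/a)·cos(nπx/a) dx = 0.
⟨p⟩ = 0.0000 and ⟨p²⟩ = 15.408.
(Δp)² = 15.408 − (0.0000)² = 15.408.

15.4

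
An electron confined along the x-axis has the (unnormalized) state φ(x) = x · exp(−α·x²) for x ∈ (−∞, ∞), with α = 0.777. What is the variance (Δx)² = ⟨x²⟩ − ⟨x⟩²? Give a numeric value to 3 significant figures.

0.965

Compute ⟨x⟩ and ⟨x²⟩ separately, then (Δx)² = ⟨x²⟩ − ⟨x⟩².
Expand each integrand as polynomial × e^(−2αx²) and use ∫x^(2j)·e^(−2αx²) dx = (2j−1)!!/(4α)^j · √(π/(2α)), odd powers → 0; here √(π/(2α)) = 1.4218.
Normalization: ∫|φ|² dx = 0.45748.
⟨x⟩ = 0.0000 and ⟨x²⟩ = 0.96525.
(Δx)² = 0.96525 − (0.0000)² = 0.96525.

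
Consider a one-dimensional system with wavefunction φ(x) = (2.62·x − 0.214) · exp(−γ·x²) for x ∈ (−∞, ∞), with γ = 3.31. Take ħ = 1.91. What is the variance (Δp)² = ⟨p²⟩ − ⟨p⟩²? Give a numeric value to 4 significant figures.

Compute ⟨p⟩ and ⟨p²⟩ separately; (Δp)² = ⟨p²⟩ − ⟨p⟩².
Expand each integrand as polynomial × e^(−2γx²) and use ∫x^(2j)·e^(−2γx²) dx = (2j−1)!!/(4γ)^j · √(π/(2γ)), odd powers → 0; here √(π/(2γ)) = 0.68888. Differentiate with the product rule, d/dx e^(−γx²) = −2γx·e^(−γx²).
Normalization: ∫|φ|² dx = 0.38871.
⟨p⟩ = 0.0000 and ⟨p²⟩ = 34.266.
(Δp)² = 34.266 − (0.0000)² = 34.266.

34.27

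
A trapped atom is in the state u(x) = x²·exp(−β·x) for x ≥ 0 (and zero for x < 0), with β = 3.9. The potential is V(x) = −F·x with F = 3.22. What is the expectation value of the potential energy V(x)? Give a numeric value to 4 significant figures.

-2.064

⟨V⟩ = ∫ V(x)·|u|² dx / ∫|u|² dx.
Every integrand reduces to terms xʲ·e^(−2βx) on [0, ∞); use ∫₀^∞ xʲ·e^(−2βx) dx = j!/(2β)^(j+1).
State is unnormalized: ∫|u|² dx = 0.00083126, and ∫u*·V(x)·u dx = -0.0017158, so ⟨V⟩ = -0.0017158 / 0.00083126.
⟨V⟩ = -2.0641.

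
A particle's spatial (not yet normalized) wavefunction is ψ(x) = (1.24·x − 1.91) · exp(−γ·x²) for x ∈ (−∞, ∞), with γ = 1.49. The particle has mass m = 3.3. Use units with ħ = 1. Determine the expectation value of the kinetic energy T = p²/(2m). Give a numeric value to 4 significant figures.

T = −(ħ²/2m) d²/dx², so ⟨T⟩ = −(ħ²/2m) ∫ ψ*·ψ'' dx / ∫|ψ|² dx; with m = 3.3.
Expand each integrand as polynomial × e^(−2γx²) and use ∫x^(2j)·e^(−2γx²) dx = (2j−1)!!/(4γ)^j · √(π/(2γ)), odd powers → 0; here √(π/(2γ)) = 1.0268. Differentiate with the product rule, d/dx e^(−γx²) = −2γx·e^(−γx²).
State is unnormalized: ∫|ψ|² dx = 4.0106, and ∫ψ*·(−ħ²/2m · ψ'') dx = 1.0250, so ⟨T⟩ = 1.0250 / 4.0106.
⟨T⟩ = 0.25558.

0.2556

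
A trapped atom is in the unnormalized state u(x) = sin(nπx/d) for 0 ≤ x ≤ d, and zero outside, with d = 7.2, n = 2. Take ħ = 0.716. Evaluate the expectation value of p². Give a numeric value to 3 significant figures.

0.390

p² u = −ħ² d²u/dx²; ⟨p²⟩ = −ħ² ∫ u*·u'' dx / ∫|u|² dx.
d/dx sin(nπx/d) = (nπ/d)·cos(nπx/d) and d²/dx² sin(nπx/d) = −(nπ/d)²·sin(nπx/d); on 0 ≤ x ≤ d, ∫sin²(nπx/d) dx = d/2 and ∫sin(nπx/d)·cos(nπx/d) dx = 0.
State is unnormalized: ∫|u|² dx = 3.6000, and ∫u*·(−ħ² u'') dx = 1.4055, so ⟨p²⟩ = 1.4055 / 3.6000.
⟨p²⟩ = 0.39041.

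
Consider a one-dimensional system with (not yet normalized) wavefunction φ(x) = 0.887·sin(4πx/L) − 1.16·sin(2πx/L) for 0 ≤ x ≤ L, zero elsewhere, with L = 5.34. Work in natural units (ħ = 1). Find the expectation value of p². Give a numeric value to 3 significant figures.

p² φ = −ħ² d²φ/dx²; ⟨p²⟩ = −ħ² ∫ φ*·φ'' dx / ∫|φ|² dx.
d²/dx² sin(jπx/L) = −(jπ/L)²·sin(jπx/L); on 0 ≤ x ≤ L, ∫sin²(jπx/L) dx = L/2 and ∫sin(jπx/L)·sin(lπx/L) dx = 0 for j ≠ l, so only diagonal terms survive in ∫|φ|² and ∫φ·φ″; ∫φ·φ′ dx = [φ²/2] between the walls = 0.
State is unnormalized: ∫|φ|² dx = 5.6934, and ∫φ*·(−ħ² φ'') dx = 16.607, so ⟨p²⟩ = 16.607 / 5.6934.
⟨p²⟩ = 2.9169.

2.92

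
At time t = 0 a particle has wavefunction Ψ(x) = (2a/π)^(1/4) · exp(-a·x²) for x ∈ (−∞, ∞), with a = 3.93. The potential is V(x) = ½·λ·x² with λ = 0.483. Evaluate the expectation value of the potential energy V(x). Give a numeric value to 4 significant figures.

⟨V⟩ = ∫ V(x)·|Ψ|² dx.
Gaussian moments: ∫x^(2j)·e^(−2ax²) dx = (2j−1)!!/(4a)^j · √(π/(2a)), odd powers integrate to 0; here √(π/(2a)) = 0.63221.
⟨V⟩ = 0.015363.

0.01536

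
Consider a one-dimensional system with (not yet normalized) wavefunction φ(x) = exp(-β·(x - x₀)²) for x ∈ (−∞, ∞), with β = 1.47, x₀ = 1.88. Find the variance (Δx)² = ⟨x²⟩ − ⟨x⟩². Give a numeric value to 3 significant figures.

Compute ⟨x⟩ and ⟨x²⟩ separately, then (Δx)² = ⟨x²⟩ − ⟨x⟩².
Gaussian moments (u = x − x₀): ∫u^(2j)·e^(−2βu²) du = (2j−1)!!/(4β)^j · √(π/(2β)), odd powers integrate to 0; here √(π/(2β)) = 1.0337.
Normalization: ∫|φ|² dx = 1.0337.
⟨x⟩ = 1.8800 and ⟨x²⟩ = 3.7045.
(Δx)² = 3.7045 − (1.8800)² = 0.17007.

0.170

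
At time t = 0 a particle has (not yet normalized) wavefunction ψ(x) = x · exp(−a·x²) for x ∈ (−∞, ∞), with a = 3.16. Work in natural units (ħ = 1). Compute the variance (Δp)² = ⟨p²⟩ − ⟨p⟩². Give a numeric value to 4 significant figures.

Compute ⟨p⟩ and ⟨p²⟩ separately; (Δp)² = ⟨p²⟩ − ⟨p⟩².
Expand each integrand as polynomial × e^(−2ax²) and use ∫x^(2j)·e^(−2ax²) dx = (2j−1)!!/(4a)^j · √(π/(2a)), odd powers → 0; here √(π/(2a)) = 0.70504. Differentiate with the product rule, d/dx e^(−ax²) = −2ax·e^(−ax²).
Normalization: ∫|ψ|² dx = 0.055779.
⟨p⟩ = 0.0000 and ⟨p²⟩ = 9.4800.
(Δp)² = 9.4800 − (0.0000)² = 9.4800.

9.480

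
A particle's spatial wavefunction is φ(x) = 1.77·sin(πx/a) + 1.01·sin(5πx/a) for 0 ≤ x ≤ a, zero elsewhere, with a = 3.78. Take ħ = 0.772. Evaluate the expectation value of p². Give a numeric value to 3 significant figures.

2.84

p² φ = −ħ² d²φ/dx²; ⟨p²⟩ = −ħ² ∫ φ*·φ'' dx / ∫|φ|² dx.
d²/dx² sin(jπx/a) = −(jπ/a)²·sin(jπx/a); on 0 ≤ x ≤ a, ∫sin²(jπx/a) dx = a/2 and ∫sin(jπx/a)·sin(lπx/a) dx = 0 for j ≠ l, so only diagonal terms survive in ∫|φ|² and ∫φ·φ″; ∫φ·φ′ dx = [φ²/2] between the walls = 0.
State is unnormalized: ∫|φ|² dx = 7.8492, and ∫φ*·(−ħ² φ'') dx = 22.280, so ⟨p²⟩ = 22.280 / 7.8492.
⟨p²⟩ = 2.8385.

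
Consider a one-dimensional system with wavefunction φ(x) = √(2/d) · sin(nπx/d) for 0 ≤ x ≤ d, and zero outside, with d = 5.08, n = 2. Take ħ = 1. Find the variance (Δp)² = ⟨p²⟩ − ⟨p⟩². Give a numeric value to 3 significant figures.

Compute ⟨p⟩ and ⟨p²⟩ separately; (Δp)² = ⟨p²⟩ − ⟨p⟩².
d/dx sin(nπx/d) = (nπ/d)·cos(nπx/d) and d²/dx² sin(nπx/d) = −(nπ/d)²·sin(nπx/d); on 0 ≤ x ≤ d, ∫sin²(nπx/d) dx = d/2 and ∫sin(nπx/d)·cos(nπx/d) dx = 0.
⟨p⟩ = 0.0000 and ⟨p²⟩ = 1.5298.
(Δp)² = 1.5298 − (0.0000)² = 1.5298.

1.53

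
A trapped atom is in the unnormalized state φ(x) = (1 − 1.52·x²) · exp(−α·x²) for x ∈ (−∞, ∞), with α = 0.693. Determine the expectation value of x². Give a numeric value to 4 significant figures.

⟨x²⟩ = ∫ x²·|φ|² dx / ∫|φ|² dx (integrals over the domain).
Expand each integrand as polynomial × e^(−2αx²) and use ∫x^(2j)·e^(−2αx²) dx = (2j−1)!!/(4α)^j · √(π/(2α)), odd powers → 0; here √(π/(2α)) = 1.5055.
State is unnormalized: ∫|φ|² dx = 1.2125, and ∫φ*·x²·φ dx = 1.2058, so ⟨x²⟩ = 1.2058 / 1.2125.
⟨x²⟩ = 0.99448.

0.9945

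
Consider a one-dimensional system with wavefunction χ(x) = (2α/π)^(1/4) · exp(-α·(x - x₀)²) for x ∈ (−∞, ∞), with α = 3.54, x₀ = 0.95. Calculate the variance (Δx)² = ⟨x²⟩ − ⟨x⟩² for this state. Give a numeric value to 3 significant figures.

Compute ⟨x⟩ and ⟨x²⟩ separately, then (Δx)² = ⟨x²⟩ − ⟨x⟩².
Gaussian moments (u = x − x₀): ∫u^(2j)·e^(−2αu²) du = (2j−1)!!/(4α)^j · √(π/(2α)), odd powers integrate to 0; here √(π/(2α)) = 0.66613.
⟨x⟩ = 0.95000 and ⟨x²⟩ = 0.97312.
(Δx)² = 0.97312 − (0.95000)² = 0.070621.

0.0706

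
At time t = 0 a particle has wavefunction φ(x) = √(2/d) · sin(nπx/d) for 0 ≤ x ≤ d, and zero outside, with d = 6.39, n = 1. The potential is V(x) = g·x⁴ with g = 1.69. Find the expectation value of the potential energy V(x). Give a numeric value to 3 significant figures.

321.

⟨V⟩ = ∫ V(x)·|φ|² dx.
With sin²θ = (1 − cos2θ)/2 on 0 ≤ x ≤ d: ∫sin²(nπx/d) dx = d/2, ∫x·sin²(nπx/d) dx = d²/4, ∫x²·sin²(nπx/d) dx = d³·(1/6 − 1/(4n²π²)); higher powers xᵏ the same way, integrating xᵏ·cos(2nπx/d) by parts.
⟨V⟩ = 321.43.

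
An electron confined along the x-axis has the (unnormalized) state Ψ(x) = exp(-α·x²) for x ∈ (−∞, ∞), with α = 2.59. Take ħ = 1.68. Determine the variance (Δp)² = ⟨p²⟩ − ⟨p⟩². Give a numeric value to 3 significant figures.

7.31

Compute ⟨p⟩ and ⟨p²⟩ separately; (Δp)² = ⟨p²⟩ − ⟨p⟩².
Gaussian moments: ∫x^(2j)·e^(−2αx²) dx = (2j−1)!!/(4α)^j · √(π/(2α)), odd powers integrate to 0; here √(π/(2α)) = 0.77877. Derivatives: d/dx e^(−αx²) = −2αx·e^(−αx²), d²/dx² e^(−αx²) = (4α²x² − 2α)·e^(−αx²).
Normalization: ∫|Ψ|² dx = 0.77877.
⟨p⟩ = 0.0000 and ⟨p²⟩ = 7.3100.
(Δp)² = 7.3100 − (0.0000)² = 7.3100.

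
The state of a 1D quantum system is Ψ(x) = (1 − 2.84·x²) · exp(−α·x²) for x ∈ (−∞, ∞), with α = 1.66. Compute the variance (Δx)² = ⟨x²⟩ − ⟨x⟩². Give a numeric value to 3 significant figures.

Compute ⟨x⟩ and ⟨x²⟩ separately, then (Δx)² = ⟨x²⟩ − ⟨x⟩².
Expand each integrand as polynomial × e^(−2αx²) and use ∫x^(2j)·e^(−2αx²) dx = (2j−1)!!/(4α)^j · √(π/(2α)), odd powers → 0; here √(π/(2α)) = 0.97276.
Normalization: ∫|Ψ|² dx = 0.67450.
⟨x⟩ = 0.0000 and ⟨x²⟩ = 0.25581.
(Δx)² = 0.25581 − (0.0000)² = 0.25581.

0.256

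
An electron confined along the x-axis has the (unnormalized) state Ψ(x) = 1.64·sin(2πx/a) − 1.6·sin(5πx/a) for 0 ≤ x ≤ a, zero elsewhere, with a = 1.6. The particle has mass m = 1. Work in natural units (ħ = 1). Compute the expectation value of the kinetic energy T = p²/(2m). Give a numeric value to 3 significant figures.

27.5

T = −(ħ²/2m) d²/dx², so ⟨T⟩ = −(ħ²/2m) ∫ Ψ*·Ψ'' dx / ∫|Ψ|² dx; with m = 1.
d²/dx² sin(jπx/a) = −(jπ/a)²·sin(jπx/a); on 0 ≤ x ≤ a, ∫sin²(jπx/a) dx = a/2 and ∫sin(jπx/a)·sin(lπx/a) dx = 0 for j ≠ l, so only diagonal terms survive in ∫|Ψ|² and ∫Ψ·Ψ″; ∫Ψ·Ψ′ dx = [Ψ²/2] between the walls = 0.
State is unnormalized: ∫|Ψ|² dx = 4.1997, and ∫Ψ*·(−ħ²/2m · Ψ'') dx = 115.29, so ⟨T⟩ = 115.29 / 4.1997.
⟨T⟩ = 27.451.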